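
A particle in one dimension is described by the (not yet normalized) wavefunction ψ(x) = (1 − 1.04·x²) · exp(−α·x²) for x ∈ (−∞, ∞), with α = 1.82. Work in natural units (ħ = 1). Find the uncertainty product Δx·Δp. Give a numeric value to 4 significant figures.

0.5164

Δx = √(⟨x²⟩−⟨x⟩²), Δp = √(⟨p²⟩−⟨p⟩²).
Expand each integrand as polynomial × e^(−2αx²) and use ∫x^(2j)·e^(−2αx²) dx = (2j−1)!!/(4α)^j · √(π/(2α)), odd powers → 0; here √(π/(2α)) = 0.92902. Differentiate with the product rule, d/dx e^(−αx²) = −2αx·e^(−αx²).
Normalization: ∫|ψ|² dx = 0.72046.
⟨x⟩ = 0.0000, ⟨x²⟩ = 0.079526 ⇒ Δx = 0.28200.
⟨p⟩ = 0.0000, ⟨p²⟩ = 3.3526 ⇒ Δp = 1.8310.
Δx·Δp = 0.51635.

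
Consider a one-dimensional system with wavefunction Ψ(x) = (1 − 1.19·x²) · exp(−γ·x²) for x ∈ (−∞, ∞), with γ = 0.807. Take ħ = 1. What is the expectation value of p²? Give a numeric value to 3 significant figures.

p² Ψ = −ħ² d²Ψ/dx²; ⟨p²⟩ = −ħ² ∫ Ψ*·Ψ'' dx / ∫|Ψ|² dx.
Expand each integrand as polynomial × e^(−2γx²) and use ∫x^(2j)·e^(−2γx²) dx = (2j−1)!!/(4γ)^j · √(π/(2γ)), odd powers → 0; here √(π/(2γ)) = 1.3952. Differentiate with the product rule, d/dx e^(−γx²) = −2γx·e^(−γx²).
State is unnormalized: ∫|Ψ|² dx = 0.93533, and ∫Ψ*·(−ħ² Ψ'') dx = 3.0271, so ⟨p²⟩ = 3.0271 / 0.93533.
⟨p²⟩ = 3.2364.

3.24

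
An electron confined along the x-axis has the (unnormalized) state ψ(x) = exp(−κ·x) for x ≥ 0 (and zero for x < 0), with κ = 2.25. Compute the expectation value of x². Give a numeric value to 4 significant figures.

⟨x²⟩ = ∫ x²·|ψ|² dx / ∫|ψ|² dx (integrals over the domain).
Every integrand reduces to terms xʲ·e^(−2κx) on [0, ∞); use ∫₀^∞ xʲ·e^(−2κx) dx = j!/(2κ)^(j+1).
State is unnormalized: ∫|ψ|² dx = 0.22222, and ∫ψ*·x²·ψ dx = 0.021948, so ⟨x²⟩ = 0.021948 / 0.22222.
⟨x²⟩ = 0.098765.

0.09877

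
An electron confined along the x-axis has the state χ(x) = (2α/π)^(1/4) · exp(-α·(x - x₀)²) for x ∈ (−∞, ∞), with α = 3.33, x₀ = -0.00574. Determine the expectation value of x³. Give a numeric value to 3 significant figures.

-0.00129

⟨x³⟩ = ∫ x³·|χ|² dx (integrals over the domain).
Gaussian moments (u = x − x₀): ∫u^(2j)·e^(−2αu²) du = (2j−1)!!/(4α)^j · √(π/(2α)), odd powers integrate to 0; here √(π/(2α)) = 0.68681.
⟨x³⟩ = -0.0012930.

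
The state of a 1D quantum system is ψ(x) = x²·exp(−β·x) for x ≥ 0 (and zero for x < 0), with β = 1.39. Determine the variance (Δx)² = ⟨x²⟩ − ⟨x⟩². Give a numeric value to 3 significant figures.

0.647

Compute ⟨x⟩ and ⟨x²⟩ separately, then (Δx)² = ⟨x²⟩ − ⟨x⟩².
Every integrand reduces to terms xʲ·e^(−2βx) on [0, ∞); use ∫₀^∞ xʲ·e^(−2βx) dx = j!/(2β)^(j+1).
Normalization: ∫|ψ|² dx = 0.14454.
⟨x⟩ = 1.7986 and ⟨x²⟩ = 3.8818.
(Δx)² = 3.8818 − (1.7986)² = 0.64696.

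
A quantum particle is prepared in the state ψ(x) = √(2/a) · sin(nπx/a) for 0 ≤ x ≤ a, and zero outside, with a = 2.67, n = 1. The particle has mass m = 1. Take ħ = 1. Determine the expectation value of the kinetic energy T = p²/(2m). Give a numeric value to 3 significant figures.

0.692

T = −(ħ²/2m) d²/dx², so ⟨T⟩ = −(ħ²/2m) ∫ ψ*·ψ'' dx; with m = 1.
d/dx sin(nπx/a) = (nπ/a)·cos(nπx/a) and d²/dx² sin(nπx/a) = −(nπ/a)²·sin(nπx/a); on 0 ≤ x ≤ a, ∫sin²(nπx/a) dx = a/2 and ∫sin(nπx/a)·cos(nπx/a) dx = 0.
⟨T⟩ = 0.69222.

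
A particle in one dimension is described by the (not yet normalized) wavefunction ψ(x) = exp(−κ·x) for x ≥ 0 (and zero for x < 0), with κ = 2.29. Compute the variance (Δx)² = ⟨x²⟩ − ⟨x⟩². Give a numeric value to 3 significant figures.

Compute ⟨x⟩ and ⟨x²⟩ separately, then (Δx)² = ⟨x²⟩ − ⟨x⟩².
Every integrand reduces to terms xʲ·e^(−2κx) on [0, ∞); use ∫₀^∞ xʲ·e^(−2κx) dx = j!/(2κ)^(j+1).
Normalization: ∫|ψ|² dx = 0.21834.
⟨x⟩ = 0.21834 and ⟨x²⟩ = 0.095345.
(Δx)² = 0.095345 − (0.21834)² = 0.047673.

0.0477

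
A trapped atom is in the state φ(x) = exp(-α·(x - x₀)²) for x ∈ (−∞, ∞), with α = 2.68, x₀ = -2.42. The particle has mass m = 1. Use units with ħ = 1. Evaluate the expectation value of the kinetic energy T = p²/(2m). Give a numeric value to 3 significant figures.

1.34

T = −(ħ²/2m) d²/dx², so ⟨T⟩ = −(ħ²/2m) ∫ φ*·φ'' dx / ∫|φ|² dx; with m = 1.
Gaussian moments (u = x − x₀): ∫u^(2j)·e^(−2αu²) du = (2j−1)!!/(4α)^j · √(π/(2α)), odd powers integrate to 0; here √(π/(2α)) = 0.76558. Derivatives: d/dx e^(−αu²) = −2αu·e^(−αu²), d²/dx² e^(−αu²) = (4α²u² − 2α)·e^(−αu²).
State is unnormalized: ∫|φ|² dx = 0.76558, and ∫φ*·(−ħ²/2m · φ'') dx = 1.0259, so ⟨T⟩ = 1.0259 / 0.76558.
⟨T⟩ = 1.3400.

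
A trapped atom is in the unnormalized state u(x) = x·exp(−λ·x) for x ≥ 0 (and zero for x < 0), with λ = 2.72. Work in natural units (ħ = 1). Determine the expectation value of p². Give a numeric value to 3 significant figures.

7.40

p² u = −ħ² d²u/dx²; ⟨p²⟩ = −ħ² ∫ u*·u'' dx / ∫|u|² dx.
Differentiate x·exp(−λ·x) with the product rule; every integrand then reduces to terms xʲ·e^(−2λx) on [0, ∞), with ∫₀^∞ xʲ·e^(−2λx) dx = j!/(2λ)^(j+1).
State is unnormalized: ∫|u|² dx = 0.012423, and ∫u*·(−ħ² u'') dx = 0.091912, so ⟨p²⟩ = 0.091912 / 0.012423.
⟨p²⟩ = 7.3984.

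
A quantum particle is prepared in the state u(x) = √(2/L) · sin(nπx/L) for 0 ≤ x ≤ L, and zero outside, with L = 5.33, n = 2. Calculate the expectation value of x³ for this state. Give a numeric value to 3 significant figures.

⟨x³⟩ = ∫ x³·|u|² dx (integrals over the domain).
With sin²θ = (1 − cos2θ)/2 on 0 ≤ x ≤ L: ∫sin²(nπx/L) dx = L/2, ∫x·sin²(nπx/L) dx = L²/4, ∫x²·sin²(nπx/L) dx = L³·(1/6 − 1/(4n²π²)); higher powers xᵏ the same way, integrating xᵏ·cos(2nπx/L) by parts.
⟨x³⟩ = 34.978.

35.0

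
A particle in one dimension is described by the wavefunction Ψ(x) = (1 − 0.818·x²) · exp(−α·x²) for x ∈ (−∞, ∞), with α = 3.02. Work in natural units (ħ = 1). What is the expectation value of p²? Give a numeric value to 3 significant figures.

4.01

p² Ψ = −ħ² d²Ψ/dx²; ⟨p²⟩ = −ħ² ∫ Ψ*·Ψ'' dx / ∫|Ψ|² dx.
Expand each integrand as polynomial × e^(−2αx²) and use ∫x^(2j)·e^(−2αx²) dx = (2j−1)!!/(4α)^j · √(π/(2α)), odd powers → 0; here √(π/(2α)) = 0.72120. Differentiate with the product rule, d/dx e^(−αx²) = −2αx·e^(−αx²).
State is unnormalized: ∫|Ψ|² dx = 0.63345, and ∫Ψ*·(−ħ² Ψ'') dx = 2.5429, so ⟨p²⟩ = 2.5429 / 0.63345.
⟨p²⟩ = 4.0144.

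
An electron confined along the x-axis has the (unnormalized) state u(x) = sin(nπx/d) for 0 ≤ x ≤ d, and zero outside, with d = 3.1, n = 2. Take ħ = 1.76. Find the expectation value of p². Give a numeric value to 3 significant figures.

p² u = −ħ² d²u/dx²; ⟨p²⟩ = −ħ² ∫ u*·u'' dx / ∫|u|² dx.
d/dx sin(nπx/d) = (nπ/d)·cos(nπx/d) and d²/dx² sin(nπx/d) = −(nπ/d)²·sin(nπx/d); on 0 ≤ x ≤ d, ∫sin²(nπx/d) dx = d/2 and ∫sin(nπx/d)·cos(nπx/d) dx = 0.
State is unnormalized: ∫|u|² dx = 1.5500, and ∫u*·(−ħ² u'') dx = 19.724, so ⟨p²⟩ = 19.724 / 1.5500.
⟨p²⟩ = 12.725.

12.7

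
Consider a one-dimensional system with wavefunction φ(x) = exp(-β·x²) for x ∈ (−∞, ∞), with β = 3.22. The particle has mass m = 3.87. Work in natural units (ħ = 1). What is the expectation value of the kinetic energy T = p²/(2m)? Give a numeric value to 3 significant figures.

T = −(ħ²/2m) d²/dx², so ⟨T⟩ = −(ħ²/2m) ∫ φ*·φ'' dx / ∫|φ|² dx; with m = 3.87.
Gaussian moments: ∫x^(2j)·e^(−2βx²) dx = (2j−1)!!/(4β)^j · √(π/(2β)), odd powers integrate to 0; here √(π/(2β)) = 0.69844. Derivatives: d/dx e^(−βx²) = −2βx·e^(−βx²), d²/dx² e^(−βx²) = (4β²x² − 2β)·e^(−βx²).
State is unnormalized: ∫|φ|² dx = 0.69844, and ∫φ*·(−ħ²/2m · φ'') dx = 0.29057, so ⟨T⟩ = 0.29057 / 0.69844.
⟨T⟩ = 0.41602.

0.416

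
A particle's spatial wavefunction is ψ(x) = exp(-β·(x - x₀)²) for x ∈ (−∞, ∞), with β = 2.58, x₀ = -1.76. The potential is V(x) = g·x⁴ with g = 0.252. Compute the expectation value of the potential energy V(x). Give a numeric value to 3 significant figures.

2.88

⟨V⟩ = ∫ V(x)·|ψ|² dx / ∫|ψ|² dx.
Gaussian moments (u = x − x₀): ∫u^(2j)·e^(−2βu²) du = (2j−1)!!/(4β)^j · √(π/(2β)), odd powers integrate to 0; here √(π/(2β)) = 0.78028.
State is unnormalized: ∫|ψ|² dx = 0.78028, and ∫ψ*·V(x)·ψ dx = 2.2463, so ⟨V⟩ = 2.2463 / 0.78028.
⟨V⟩ = 2.8789.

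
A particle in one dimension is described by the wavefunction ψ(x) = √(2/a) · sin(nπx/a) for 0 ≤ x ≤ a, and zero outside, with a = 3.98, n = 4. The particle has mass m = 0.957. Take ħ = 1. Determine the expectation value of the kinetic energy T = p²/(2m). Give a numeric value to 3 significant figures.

5.21

T = −(ħ²/2m) d²/dx², so ⟨T⟩ = −(ħ²/2m) ∫ ψ*·ψ'' dx; with m = 0.957.
d/dx sin(nπx/a) = (nπ/a)·cos(nπx/a) and d²/dx² sin(nπx/a) = −(nπ/a)²·sin(nπx/a); on 0 ≤ x ≤ a, ∫sin²(nπx/a) dx = a/2 and ∫sin(nπx/a)·cos(nπx/a) dx = 0.
⟨T⟩ = 5.2085.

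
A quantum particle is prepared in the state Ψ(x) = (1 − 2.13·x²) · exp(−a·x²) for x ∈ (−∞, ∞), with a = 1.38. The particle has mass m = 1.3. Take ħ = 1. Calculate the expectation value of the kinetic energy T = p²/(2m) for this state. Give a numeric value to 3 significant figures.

T = −(ħ²/2m) d²/dx², so ⟨T⟩ = −(ħ²/2m) ∫ Ψ*·Ψ'' dx / ∫|Ψ|² dx; with m = 1.3.
Expand each integrand as polynomial × e^(−2ax²) and use ∫x^(2j)·e^(−2ax²) dx = (2j−1)!!/(4a)^j · √(π/(2a)), odd powers → 0; here √(π/(2a)) = 1.0669. Differentiate with the product rule, d/dx e^(−ax²) = −2ax·e^(−ax²).
State is unnormalized: ∫|Ψ|² dx = 0.72010, and ∫Ψ*·(−ħ²/2m · Ψ'') dx = 1.5935, so ⟨T⟩ = 1.5935 / 0.72010.
⟨T⟩ = 2.2129.

2.21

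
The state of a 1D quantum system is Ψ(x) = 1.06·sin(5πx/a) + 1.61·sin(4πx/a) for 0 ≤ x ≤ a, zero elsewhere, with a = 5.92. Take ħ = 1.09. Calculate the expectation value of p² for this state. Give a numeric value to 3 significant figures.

6.26

p² Ψ = −ħ² d²Ψ/dx²; ⟨p²⟩ = −ħ² ∫ Ψ*·Ψ'' dx / ∫|Ψ|² dx.
d²/dx² sin(jπx/a) = −(jπ/a)²·sin(jπx/a); on 0 ≤ x ≤ a, ∫sin²(jπx/a) dx = a/2 and ∫sin(jπx/a)·sin(lπx/a) dx = 0 for j ≠ l, so only diagonal terms survive in ∫|Ψ|² and ∫Ψ·Ψ″; ∫Ψ·Ψ′ dx = [Ψ²/2] between the walls = 0.
State is unnormalized: ∫|Ψ|² dx = 10.998, and ∫Ψ*·(−ħ² Ψ'') dx = 68.894, so ⟨p²⟩ = 68.894 / 10.998.
⟨p²⟩ = 6.2640.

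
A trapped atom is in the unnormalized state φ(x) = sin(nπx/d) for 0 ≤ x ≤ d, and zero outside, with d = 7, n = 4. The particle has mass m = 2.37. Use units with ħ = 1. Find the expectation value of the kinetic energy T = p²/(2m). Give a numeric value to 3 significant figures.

T = −(ħ²/2m) d²/dx², so ⟨T⟩ = −(ħ²/2m) ∫ φ*·φ'' dx / ∫|φ|² dx; with m = 2.37.
d/dx sin(nπx/d) = (nπ/d)·cos(nπx/d) and d²/dx² sin(nπx/d) = −(nπ/d)²·sin(nπx/d); on 0 ≤ x ≤ d, ∫sin²(nπx/d) dx = d/2 and ∫sin(nπx/d)·cos(nπx/d) dx = 0.
State is unnormalized: ∫|φ|² dx = 3.5000, and ∫φ*·(−ħ²/2m · φ'') dx = 2.3797, so ⟨T⟩ = 2.3797 / 3.5000.
⟨T⟩ = 0.67990.

0.680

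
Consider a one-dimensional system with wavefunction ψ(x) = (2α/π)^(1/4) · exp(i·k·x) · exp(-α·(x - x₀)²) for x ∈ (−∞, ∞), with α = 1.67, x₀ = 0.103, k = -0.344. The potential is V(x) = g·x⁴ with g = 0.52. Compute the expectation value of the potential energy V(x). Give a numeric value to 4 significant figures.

⟨V⟩ = ∫ V(x)·|ψ|² dx.
Gaussian moments (u = x − x₀): ∫u^(2j)·e^(−2αu²) du = (2j−1)!!/(4α)^j · √(π/(2α)), odd powers integrate to 0; here √(π/(2α)) = 0.96984.
⟨V⟩ = 0.039974.

0.03997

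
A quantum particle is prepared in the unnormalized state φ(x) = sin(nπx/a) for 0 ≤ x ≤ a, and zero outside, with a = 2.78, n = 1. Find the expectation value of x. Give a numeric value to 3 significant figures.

1.39

⟨x⟩ = ∫ x·|φ|² dx / ∫|φ|² dx (integrals over the domain).
With sin²θ = (1 − cos2θ)/2 on 0 ≤ x ≤ a: ∫sin²(nπx/a) dx = a/2, ∫x·sin²(nπx/a) dx = a²/4, ∫x²·sin²(nπx/a) dx = a³·(1/6 − 1/(4n²π²)); higher powers xᵏ the same way, integrating xᵏ·cos(2nπx/a) by parts.
State is unnormalized: ∫|φ|² dx = 1.3900, and ∫φ*·x·φ dx = 1.9321, so ⟨x⟩ = 1.9321 / 1.3900.
⟨x⟩ = 1.3900.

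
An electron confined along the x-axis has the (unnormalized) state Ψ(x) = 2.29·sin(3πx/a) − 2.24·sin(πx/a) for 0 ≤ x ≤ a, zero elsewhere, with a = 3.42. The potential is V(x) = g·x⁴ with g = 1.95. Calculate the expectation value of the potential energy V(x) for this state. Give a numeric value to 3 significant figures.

⟨V⟩ = ∫ V(x)·|Ψ|² dx / ∫|Ψ|² dx.
On 0 ≤ x ≤ a (j ≠ l): ∫sin²(jπx/a) dx = a/2, ∫sin(jπx/a)·sin(lπx/a) dx = 0; diagonal moments ∫x·sin²(jπx/a) dx = a²/4, ∫x²·sin²(jπx/a) dx = a³·(1/6 − 1/(4j²π²)); cross terms ∫x·sin(jπx/a)·sin(lπx/a) dx = 0 for j + l even and −4jla²/(π²(j² − l²)²) for j + l odd, ∫x²·sin(jπx/a)·sin(lπx/a) dx = (−1)^(j+l)·4jla³/(π²(j² − l²)²); higher powers the same way via product-to-sum and parts.
State is unnormalized: ∫|Ψ|² dx = 17.548, and ∫Ψ*·V(x)·Ψ dx = 425.01, so ⟨V⟩ = 425.01 / 17.548.
⟨V⟩ = 24.221.

24.2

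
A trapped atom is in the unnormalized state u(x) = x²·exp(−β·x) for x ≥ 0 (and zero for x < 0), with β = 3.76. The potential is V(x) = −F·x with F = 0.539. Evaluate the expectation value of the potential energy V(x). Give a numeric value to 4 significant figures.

-0.3584

⟨V⟩ = ∫ V(x)·|u|² dx / ∫|u|² dx.
Every integrand reduces to terms xʲ·e^(−2βx) on [0, ∞); use ∫₀^∞ xʲ·e^(−2βx) dx = j!/(2β)^(j+1).
State is unnormalized: ∫|u|² dx = 0.00099798, and ∫u*·V(x)·u dx = -0.00035765, so ⟨V⟩ = -0.00035765 / 0.00099798.
⟨V⟩ = -0.35838.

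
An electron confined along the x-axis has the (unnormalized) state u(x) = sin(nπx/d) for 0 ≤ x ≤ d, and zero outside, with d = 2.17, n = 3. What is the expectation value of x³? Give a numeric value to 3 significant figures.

2.47

⟨x³⟩ = ∫ x³·|u|² dx / ∫|u|² dx (integrals over the domain).
With sin²θ = (1 − cos2θ)/2 on 0 ≤ x ≤ d: ∫sin²(nπx/d) dx = d/2, ∫x·sin²(nπx/d) dx = d²/4, ∫x²·sin²(nπx/d) dx = d³·(1/6 − 1/(4n²π²)); higher powers xᵏ the same way, integrating xᵏ·cos(2nπx/d) by parts.
State is unnormalized: ∫|u|² dx = 1.0850, and ∫u*·x³·u dx = 2.6781, so ⟨x³⟩ = 2.6781 / 1.0850.
⟨x³⟩ = 2.4683.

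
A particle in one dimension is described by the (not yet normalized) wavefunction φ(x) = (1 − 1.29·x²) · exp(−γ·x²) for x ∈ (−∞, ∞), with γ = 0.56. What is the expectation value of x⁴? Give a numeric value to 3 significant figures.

⟨x⁴⟩ = ∫ x⁴·|φ|² dx / ∫|φ|² dx (integrals over the domain).
Expand each integrand as polynomial × e^(−2γx²) and use ∫x^(2j)·e^(−2γx²) dx = (2j−1)!!/(4γ)^j · √(π/(2γ)), odd powers → 0; here √(π/(2γ)) = 1.6748.
State is unnormalized: ∫|φ|² dx = 1.4122, and ∫φ*·x⁴·φ dx = 6.8582, so ⟨x⁴⟩ = 6.8582 / 1.4122.
⟨x⁴⟩ = 4.8566.

4.86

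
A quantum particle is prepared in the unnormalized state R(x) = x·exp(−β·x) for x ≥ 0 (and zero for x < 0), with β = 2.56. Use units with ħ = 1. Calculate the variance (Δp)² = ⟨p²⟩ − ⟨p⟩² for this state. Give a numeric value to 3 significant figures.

6.55

Compute ⟨p⟩ and ⟨p²⟩ separately; (Δp)² = ⟨p²⟩ − ⟨p⟩².
Differentiate x·exp(−β·x) with the product rule; every integrand then reduces to terms xʲ·e^(−2βx) on [0, ∞), with ∫₀^∞ xʲ·e^(−2βx) dx = j!/(2β)^(j+1).
Normalization: ∫|R|² dx = 0.014901.
⟨p⟩ = 0.0000 and ⟨p²⟩ = 6.5536.
(Δp)² = 6.5536 − (0.0000)² = 6.5536.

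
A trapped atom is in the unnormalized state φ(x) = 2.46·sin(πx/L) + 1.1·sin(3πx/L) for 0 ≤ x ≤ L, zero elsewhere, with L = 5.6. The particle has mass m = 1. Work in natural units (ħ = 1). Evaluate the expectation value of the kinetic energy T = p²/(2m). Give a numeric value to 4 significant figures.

T = −(ħ²/2m) d²/dx², so ⟨T⟩ = −(ħ²/2m) ∫ φ*·φ'' dx / ∫|φ|² dx; with m = 1.
d²/dx² sin(jπx/L) = −(jπ/L)²·sin(jπx/L); on 0 ≤ x ≤ L, ∫sin²(jπx/L) dx = L/2 and ∫sin(jπx/L)·sin(lπx/L) dx = 0 for j ≠ l, so only diagonal terms survive in ∫|φ|² and ∫φ·φ″; ∫φ·φ′ dx = [φ²/2] between the walls = 0.
State is unnormalized: ∫|φ|² dx = 20.332, and ∫φ*·(−ħ²/2m · φ'') dx = 7.4646, so ⟨T⟩ = 7.4646 / 20.332.
⟨T⟩ = 0.36713.

0.3671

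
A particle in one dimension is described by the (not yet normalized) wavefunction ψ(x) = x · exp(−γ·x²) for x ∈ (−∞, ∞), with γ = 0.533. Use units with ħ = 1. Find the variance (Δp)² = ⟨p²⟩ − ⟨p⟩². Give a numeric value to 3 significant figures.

Compute ⟨p⟩ and ⟨p²⟩ separately; (Δp)² = ⟨p²⟩ − ⟨p⟩².
Expand each integrand as polynomial × e^(−2γx²) and use ∫x^(2j)·e^(−2γx²) dx = (2j−1)!!/(4γ)^j · √(π/(2γ)), odd powers → 0; here √(π/(2γ)) = 1.7167. Differentiate with the product rule, d/dx e^(−γx²) = −2γx·e^(−γx²).
Normalization: ∫|ψ|² dx = 0.80521.
⟨p⟩ = 0.0000 and ⟨p²⟩ = 1.5990.
(Δp)² = 1.5990 − (0.0000)² = 1.5990.

1.60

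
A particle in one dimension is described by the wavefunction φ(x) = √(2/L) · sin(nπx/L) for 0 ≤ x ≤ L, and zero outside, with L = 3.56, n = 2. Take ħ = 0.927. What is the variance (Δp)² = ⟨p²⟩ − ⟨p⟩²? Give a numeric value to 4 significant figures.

2.677

Compute ⟨p⟩ and ⟨p²⟩ separately; (Δp)² = ⟨p²⟩ − ⟨p⟩².
d/dx sin(nπx/L) = (nπ/L)·cos(nπx/L) and d²/dx² sin(nπx/L) = −(nπ/L)²·sin(nπx/L); on 0 ≤ x ≤ L, ∫sin²(nπx/L) dx = L/2 and ∫sin(nπx/L)·cos(nπx/L) dx = 0.
⟨p⟩ = 0.0000 and ⟨p²⟩ = 2.6768.
(Δp)² = 2.6768 − (0.0000)² = 2.6768.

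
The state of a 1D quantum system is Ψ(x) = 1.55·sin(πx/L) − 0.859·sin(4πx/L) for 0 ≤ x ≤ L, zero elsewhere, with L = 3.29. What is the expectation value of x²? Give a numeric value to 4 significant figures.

⟨x²⟩ = ∫ x²·|Ψ|² dx / ∫|Ψ|² dx (integrals over the domain).
On 0 ≤ x ≤ L (j ≠ l): ∫sin²(jπx/L) dx = L/2, ∫sin(jπx/L)·sin(lπx/L) dx = 0; diagonal moments ∫x·sin²(jπx/L) dx = L²/4, ∫x²·sin²(jπx/L) dx = L³·(1/6 − 1/(4j²π²)); cross terms ∫x·sin(jπx/L)·sin(lπx/L) dx = 0 for j + l even and −4jlL²/(π²(j² − l²)²) for j + l odd, ∫x²·sin(jπx/L)·sin(lπx/L) dx = (−1)^(j+l)·4jlL³/(π²(j² − l²)²); higher powers the same way via product-to-sum and parts.
State is unnormalized: ∫|Ψ|² dx = 5.1659, and ∫Ψ*·x²·Ψ dx = 17.113, so ⟨x²⟩ = 17.113 / 5.1659.
⟨x²⟩ = 3.3127.

3.313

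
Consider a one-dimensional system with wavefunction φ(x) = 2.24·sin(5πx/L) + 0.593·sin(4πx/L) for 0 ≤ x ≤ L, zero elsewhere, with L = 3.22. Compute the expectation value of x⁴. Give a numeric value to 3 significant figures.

12.9

⟨x⁴⟩ = ∫ x⁴·|φ|² dx / ∫|φ|² dx (integrals over the domain).
On 0 ≤ x ≤ L (j ≠ l): ∫sin²(jπx/L) dx = L/2, ∫sin(jπx/L)·sin(lπx/L) dx = 0; diagonal moments ∫x·sin²(jπx/L) dx = L²/4, ∫x²·sin²(jπx/L) dx = L³·(1/6 − 1/(4j²π²)); cross terms ∫x·sin(jπx/L)·sin(lπx/L) dx = 0 for j + l even and −4jlL²/(π²(j² − l²)²) for j + l odd, ∫x²·sin(jπx/L)·sin(lπx/L) dx = (−1)^(j+l)·4jlL³/(π²(j² − l²)²); higher powers the same way via product-to-sum and parts.
State is unnormalized: ∫|φ|² dx = 8.6445, and ∫φ*·x⁴·φ dx = 111.20, so ⟨x⁴⟩ = 111.20 / 8.6445.
⟨x⁴⟩ = 12.864.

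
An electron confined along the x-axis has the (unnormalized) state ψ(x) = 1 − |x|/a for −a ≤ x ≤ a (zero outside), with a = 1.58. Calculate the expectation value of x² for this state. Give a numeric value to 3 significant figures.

0.250

⟨x²⟩ = ∫ x²·|ψ|² dx / ∫|ψ|² dx (integrals over the domain).
ψ is even, so ∫ over [−a, a] = 2∫₀ᵃ with ψ = 1 − x/a there: ∫₀ᵃ (1 − x/a)² dx = a/3, ∫₀ᵃ x²(1 − x/a)² dx = a³/30, ∫₀ᵃ x⁴(1 − x/a)² dx = a⁵/105.
State is unnormalized: ∫|ψ|² dx = 1.0533, and ∫ψ*·x²·ψ dx = 0.26295, so ⟨x²⟩ = 0.26295 / 1.0533.
⟨x²⟩ = 0.24964.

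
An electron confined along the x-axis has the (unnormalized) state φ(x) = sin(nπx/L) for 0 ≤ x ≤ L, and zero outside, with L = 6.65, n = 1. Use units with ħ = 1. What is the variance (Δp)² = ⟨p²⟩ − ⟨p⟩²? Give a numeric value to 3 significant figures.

Compute ⟨p⟩ and ⟨p²⟩ separately; (Δp)² = ⟨p²⟩ − ⟨p⟩².
d/dx sin(nπx/L) = (nπ/L)·cos(nπx/L) and d²/dx² sin(nπx/L) = −(nπ/L)²·sin(nπx/L); on 0 ≤ x ≤ L, ∫sin²(nπx/L) dx = L/2 and ∫sin(nπx/L)·cos(nπx/L) dx = 0.
Normalization: ∫|φ|² dx = 3.3250.
⟨p⟩ = 0.0000 and ⟨p²⟩ = 0.22318.
(Δp)² = 0.22318 − (0.0000)² = 0.22318.

0.223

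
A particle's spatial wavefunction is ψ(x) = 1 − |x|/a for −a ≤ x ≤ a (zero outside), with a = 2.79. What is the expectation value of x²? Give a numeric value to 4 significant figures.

⟨x²⟩ = ∫ x²·|ψ|² dx / ∫|ψ|² dx (integrals over the domain).
ψ is even, so ∫ over [−a, a] = 2∫₀ᵃ with ψ = 1 − x/a there: ∫₀ᵃ (1 − x/a)² dx = a/3, ∫₀ᵃ x²(1 − x/a)² dx = a³/30, ∫₀ᵃ x⁴(1 − x/a)² dx = a⁵/105.
State is unnormalized: ∫|ψ|² dx = 1.8600, and ∫ψ*·x²·ψ dx = 1.4478, so ⟨x²⟩ = 1.4478 / 1.8600.
⟨x²⟩ = 0.77841.

0.7784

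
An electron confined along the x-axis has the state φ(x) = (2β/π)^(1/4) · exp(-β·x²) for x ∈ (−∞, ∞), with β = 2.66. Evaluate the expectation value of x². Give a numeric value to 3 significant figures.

⟨x²⟩ = ∫ x²·|φ|² dx (integrals over the domain).
Gaussian moments: ∫x^(2j)·e^(−2βx²) dx = (2j−1)!!/(4β)^j · √(π/(2β)), odd powers integrate to 0; here √(π/(2β)) = 0.76846.
⟨x²⟩ = 0.093985.

0.0940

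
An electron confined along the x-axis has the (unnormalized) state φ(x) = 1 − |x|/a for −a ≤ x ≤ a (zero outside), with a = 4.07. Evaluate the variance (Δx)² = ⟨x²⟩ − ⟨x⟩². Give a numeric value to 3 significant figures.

Compute ⟨x⟩ and ⟨x²⟩ separately, then (Δx)² = ⟨x²⟩ − ⟨x⟩².
φ is even, so ∫ over [−a, a] = 2∫₀ᵃ with φ = 1 − x/a there: ∫₀ᵃ (1 − x/a)² dx = a/3, ∫₀ᵃ x²(1 − x/a)² dx = a³/30, ∫₀ᵃ x⁴(1 − x/a)² dx = a⁵/105.
Normalization: ∫|φ|² dx = 2.7133.
⟨x⟩ = 0.0000 and ⟨x²⟩ = 1.6565.
(Δx)² = 1.6565 − (0.0000)² = 1.6565.

1.66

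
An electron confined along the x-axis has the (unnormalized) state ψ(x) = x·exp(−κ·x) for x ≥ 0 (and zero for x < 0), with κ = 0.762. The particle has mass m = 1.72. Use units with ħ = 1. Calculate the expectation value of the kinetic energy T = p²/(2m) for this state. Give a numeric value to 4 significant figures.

T = −(ħ²/2m) d²/dx², so ⟨T⟩ = −(ħ²/2m) ∫ ψ*·ψ'' dx / ∫|ψ|² dx; with m = 1.72.
Differentiate x·exp(−κ·x) with the product rule; every integrand then reduces to terms xʲ·e^(−2κx) on [0, ∞), with ∫₀^∞ xʲ·e^(−2κx) dx = j!/(2κ)^(j+1).
State is unnormalized: ∫|ψ|² dx = 0.56503, and ∫ψ*·(−ħ²/2m · ψ'') dx = 0.095373, so ⟨T⟩ = 0.095373 / 0.56503.
⟨T⟩ = 0.16879.

0.1688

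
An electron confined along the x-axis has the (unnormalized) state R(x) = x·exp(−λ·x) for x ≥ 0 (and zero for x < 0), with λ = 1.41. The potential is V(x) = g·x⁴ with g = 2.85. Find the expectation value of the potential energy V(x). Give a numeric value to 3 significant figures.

⟨V⟩ = ∫ V(x)·|R|² dx / ∫|R|² dx.
Every integrand reduces to terms xʲ·e^(−2λx) on [0, ∞); use ∫₀^∞ xʲ·e^(−2λx) dx = j!/(2λ)^(j+1).
State is unnormalized: ∫|R|² dx = 0.089183, and ∫R*·V(x)·R dx = 1.4469, so ⟨V⟩ = 1.4469 / 0.089183.
⟨V⟩ = 16.224.

16.2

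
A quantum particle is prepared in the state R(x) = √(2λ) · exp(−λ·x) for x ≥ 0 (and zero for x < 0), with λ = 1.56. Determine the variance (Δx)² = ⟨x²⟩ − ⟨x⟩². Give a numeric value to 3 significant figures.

0.103

Compute ⟨x⟩ and ⟨x²⟩ separately, then (Δx)² = ⟨x²⟩ − ⟨x⟩².
Every integrand reduces to terms xʲ·e^(−2λx) on [0, ∞); use ∫₀^∞ xʲ·e^(−2λx) dx = j!/(2λ)^(j+1).
⟨x⟩ = 0.32051 and ⟨x²⟩ = 0.20546.
(Δx)² = 0.20546 − (0.32051)² = 0.10273.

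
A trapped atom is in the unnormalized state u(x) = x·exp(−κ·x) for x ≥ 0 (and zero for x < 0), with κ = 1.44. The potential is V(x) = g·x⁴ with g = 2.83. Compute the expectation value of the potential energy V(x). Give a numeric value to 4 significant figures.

⟨V⟩ = ∫ V(x)·|u|² dx / ∫|u|² dx.
Every integrand reduces to terms xʲ·e^(−2κx) on [0, ∞); use ∫₀^∞ xʲ·e^(−2κx) dx = j!/(2κ)^(j+1).
State is unnormalized: ∫|u|² dx = 0.083724, and ∫u*·V(x)·u dx = 1.2399, so ⟨V⟩ = 1.2399 / 0.083724.
⟨V⟩ = 14.809.

14.81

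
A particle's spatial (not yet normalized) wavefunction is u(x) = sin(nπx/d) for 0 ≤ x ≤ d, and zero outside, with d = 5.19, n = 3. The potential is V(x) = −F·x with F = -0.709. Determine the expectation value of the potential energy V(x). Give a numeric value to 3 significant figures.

1.84

⟨V⟩ = ∫ V(x)·|u|² dx / ∫|u|² dx.
With sin²θ = (1 − cos2θ)/2 on 0 ≤ x ≤ d: ∫sin²(nπx/d) dx = d/2, ∫x·sin²(nπx/d) dx = d²/4, ∫x²·sin²(nπx/d) dx = d³·(1/6 − 1/(4n²π²)); higher powers xᵏ the same way, integrating xᵏ·cos(2nπx/d) by parts.
State is unnormalized: ∫|u|² dx = 2.5950, and ∫u*·V(x)·u dx = 4.7744, so ⟨V⟩ = 4.7744 / 2.5950.
⟨V⟩ = 1.8399.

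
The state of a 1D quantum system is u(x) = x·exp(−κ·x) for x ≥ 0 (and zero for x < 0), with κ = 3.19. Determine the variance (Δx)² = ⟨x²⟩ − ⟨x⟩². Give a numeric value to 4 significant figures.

Compute ⟨x⟩ and ⟨x²⟩ separately, then (Δx)² = ⟨x²⟩ − ⟨x⟩².
Every integrand reduces to terms xʲ·e^(−2κx) on [0, ∞); use ∫₀^∞ xʲ·e^(−2κx) dx = j!/(2κ)^(j+1).
Normalization: ∫|u|² dx = 0.0077014.
⟨x⟩ = 0.47022 and ⟨x²⟩ = 0.29481.
(Δx)² = 0.29481 − (0.47022)² = 0.073702.

0.07370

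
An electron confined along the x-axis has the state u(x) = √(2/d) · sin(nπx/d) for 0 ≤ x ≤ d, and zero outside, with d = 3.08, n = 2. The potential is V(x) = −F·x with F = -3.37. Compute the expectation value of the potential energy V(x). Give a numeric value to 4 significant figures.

5.190

⟨V⟩ = ∫ V(x)·|u|² dx.
With sin²θ = (1 − cos2θ)/2 on 0 ≤ x ≤ d: ∫sin²(nπx/d) dx = d/2, ∫x·sin²(nπx/d) dx = d²/4, ∫x²·sin²(nπx/d) dx = d³·(1/6 − 1/(4n²π²)); higher powers xᵏ the same way, integrating xᵏ·cos(2nπx/d) by parts.
⟨V⟩ = 5.1898.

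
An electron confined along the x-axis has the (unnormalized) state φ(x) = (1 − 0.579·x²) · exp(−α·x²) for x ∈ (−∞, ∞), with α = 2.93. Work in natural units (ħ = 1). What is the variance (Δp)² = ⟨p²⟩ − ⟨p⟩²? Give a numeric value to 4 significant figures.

3.599

Compute ⟨p⟩ and ⟨p²⟩ separately; (Δp)² = ⟨p²⟩ − ⟨p⟩².
Expand each integrand as polynomial × e^(−2αx²) and use ∫x^(2j)·e^(−2αx²) dx = (2j−1)!!/(4α)^j · √(π/(2α)), odd powers → 0; here √(π/(2α)) = 0.73219. Differentiate with the product rule, d/dx e^(−αx²) = −2αx·e^(−αx²).
Normalization: ∫|φ|² dx = 0.66521.
⟨p⟩ = 0.0000 and ⟨p²⟩ = 3.5988.
(Δp)² = 3.5988 − (0.0000)² = 3.5988.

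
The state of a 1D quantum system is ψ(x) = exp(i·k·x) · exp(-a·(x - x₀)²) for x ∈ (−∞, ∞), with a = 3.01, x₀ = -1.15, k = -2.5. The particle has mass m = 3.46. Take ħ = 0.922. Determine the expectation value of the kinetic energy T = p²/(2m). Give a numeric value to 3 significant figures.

1.14

T = −(ħ²/2m) d²/dx², so ⟨T⟩ = −(ħ²/2m) ∫ ψ*·ψ'' dx / ∫|ψ|² dx; with m = 3.46.
Gaussian moments (u = x − x₀): ∫u^(2j)·e^(−2au²) du = (2j−1)!!/(4a)^j · √(π/(2a)), odd powers integrate to 0; here √(π/(2a)) = 0.72240. Derivatives: ψ′ = (ik − 2au)·ψ, ψ″ = ((ik − 2au)² − 2a)·ψ; the odd-in-u pieces drop out.
State is unnormalized: ∫|ψ|² dx = 0.72240, and ∫ψ*·(−ħ²/2m · ψ'') dx = 0.82176, so ⟨T⟩ = 0.82176 / 0.72240.
⟨T⟩ = 1.1375.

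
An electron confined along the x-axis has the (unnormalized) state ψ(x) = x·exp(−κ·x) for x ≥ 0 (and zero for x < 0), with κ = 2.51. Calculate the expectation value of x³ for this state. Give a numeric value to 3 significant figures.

0.474

⟨x³⟩ = ∫ x³·|ψ|² dx / ∫|ψ|² dx (integrals over the domain).
Every integrand reduces to terms xʲ·e^(−2κx) on [0, ∞); use ∫₀^∞ xʲ·e^(−2κx) dx = j!/(2κ)^(j+1).
State is unnormalized: ∫|ψ|² dx = 0.015810, and ∫ψ*·x³·ψ dx = 0.0074982, so ⟨x³⟩ = 0.0074982 / 0.015810.
⟨x³⟩ = 0.47429.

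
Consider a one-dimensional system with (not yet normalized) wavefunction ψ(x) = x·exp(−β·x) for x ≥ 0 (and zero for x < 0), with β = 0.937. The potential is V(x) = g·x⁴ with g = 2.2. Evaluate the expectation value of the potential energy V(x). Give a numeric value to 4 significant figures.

⟨V⟩ = ∫ V(x)·|ψ|² dx / ∫|ψ|² dx.
Every integrand reduces to terms xʲ·e^(−2βx) on [0, ∞); use ∫₀^∞ xʲ·e^(−2βx) dx = j!/(2β)^(j+1).
State is unnormalized: ∫|ψ|² dx = 0.30389, and ∫ψ*·V(x)·ψ dx = 19.515, so ⟨V⟩ = 19.515 / 0.30389.
⟨V⟩ = 64.217.

64.22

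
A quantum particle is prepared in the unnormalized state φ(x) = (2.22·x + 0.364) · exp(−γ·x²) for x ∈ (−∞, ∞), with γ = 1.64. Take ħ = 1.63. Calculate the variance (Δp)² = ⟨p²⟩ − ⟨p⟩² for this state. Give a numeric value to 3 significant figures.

11.8

Compute ⟨p⟩ and ⟨p²⟩ separately; (Δp)² = ⟨p²⟩ − ⟨p⟩².
Expand each integrand as polynomial × e^(−2γx²) and use ∫x^(2j)·e^(−2γx²) dx = (2j−1)!!/(4γ)^j · √(π/(2γ)), odd powers → 0; here √(π/(2γ)) = 0.97867. Differentiate with the product rule, d/dx e^(−γx²) = −2γx·e^(−γx²).
Normalization: ∫|φ|² dx = 0.86493.
⟨p⟩ = 0.0000 and ⟨p²⟩ = 11.765.
(Δp)² = 11.765 − (0.0000)² = 11.765.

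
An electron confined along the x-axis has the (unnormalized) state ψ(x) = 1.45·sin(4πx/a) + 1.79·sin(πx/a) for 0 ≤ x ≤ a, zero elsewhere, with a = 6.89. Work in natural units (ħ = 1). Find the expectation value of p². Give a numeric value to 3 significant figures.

1.44

p² ψ = −ħ² d²ψ/dx²; ⟨p²⟩ = −ħ² ∫ ψ*·ψ'' dx / ∫|ψ|² dx.
d²/dx² sin(jπx/a) = −(jπ/a)²·sin(jπx/a); on 0 ≤ x ≤ a, ∫sin²(jπx/a) dx = a/2 and ∫sin(jπx/a)·sin(lπx/a) dx = 0 for j ≠ l, so only diagonal terms survive in ∫|ψ|² and ∫ψ·ψ″; ∫ψ·ψ′ dx = [ψ²/2] between the walls = 0.
State is unnormalized: ∫|ψ|² dx = 18.281, and ∫ψ*·(−ħ² ψ'') dx = 26.389, so ⟨p²⟩ = 26.389 / 18.281.
⟨p²⟩ = 1.4435.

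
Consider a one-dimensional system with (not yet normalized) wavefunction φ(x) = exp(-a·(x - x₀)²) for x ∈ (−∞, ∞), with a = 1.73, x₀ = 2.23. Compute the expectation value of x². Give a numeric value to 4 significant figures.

5.117

⟨x²⟩ = ∫ x²·|φ|² dx / ∫|φ|² dx (integrals over the domain).
Gaussian moments (u = x − x₀): ∫u^(2j)·e^(−2au²) du = (2j−1)!!/(4a)^j · √(π/(2a)), odd powers integrate to 0; here √(π/(2a)) = 0.95288.
State is unnormalized: ∫|φ|² dx = 0.95288, and ∫φ*·x²·φ dx = 4.8763, so ⟨x²⟩ = 4.8763 / 0.95288.
⟨x²⟩ = 5.1174.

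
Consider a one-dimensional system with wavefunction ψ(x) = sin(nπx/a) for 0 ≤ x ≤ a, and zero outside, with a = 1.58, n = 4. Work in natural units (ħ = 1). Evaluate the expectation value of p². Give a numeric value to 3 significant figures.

63.3

p² ψ = −ħ² d²ψ/dx²; ⟨p²⟩ = −ħ² ∫ ψ*·ψ'' dx / ∫|ψ|² dx.
d/dx sin(nπx/a) = (nπ/a)·cos(nπx/a) and d²/dx² sin(nπx/a) = −(nπ/a)²·sin(nπx/a); on 0 ≤ x ≤ a, ∫sin²(nπx/a) dx = a/2 and ∫sin(nπx/a)·cos(nπx/a) dx = 0.
State is unnormalized: ∫|ψ|² dx = 0.79000, and ∫ψ*·(−ħ² ψ'') dx = 49.973, so ⟨p²⟩ = 49.973 / 0.79000.
⟨p²⟩ = 63.257.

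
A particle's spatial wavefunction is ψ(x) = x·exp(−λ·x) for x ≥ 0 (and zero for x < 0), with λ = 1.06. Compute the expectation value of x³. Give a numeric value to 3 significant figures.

⟨x³⟩ = ∫ x³·|ψ|² dx / ∫|ψ|² dx (integrals over the domain).
Every integrand reduces to terms xʲ·e^(−2λx) on [0, ∞); use ∫₀^∞ xʲ·e^(−2λx) dx = j!/(2λ)^(j+1).
State is unnormalized: ∫|ψ|² dx = 0.20990, and ∫ψ*·x³·ψ dx = 1.3218, so ⟨x³⟩ = 1.3218 / 0.20990.
⟨x³⟩ = 6.2971.

6.30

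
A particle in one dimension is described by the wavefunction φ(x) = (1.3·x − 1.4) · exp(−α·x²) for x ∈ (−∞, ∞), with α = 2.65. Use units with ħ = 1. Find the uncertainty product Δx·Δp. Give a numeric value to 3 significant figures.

Δx = √(⟨x²⟩−⟨x⟩²), Δp = √(⟨p²⟩−⟨p⟩²).
Expand each integrand as polynomial × e^(−2αx²) and use ∫x^(2j)·e^(−2αx²) dx = (2j−1)!!/(4α)^j · √(π/(2α)), odd powers → 0; here √(π/(2α)) = 0.76990. Differentiate with the product rule, d/dx e^(−αx²) = −2αx·e^(−αx²).
Normalization: ∫|φ|² dx = 1.6318.
⟨x⟩ = -0.16202, ⟨x²⟩ = 0.10853 ⇒ Δx = 0.28685.
⟨p⟩ = 0.0000, ⟨p²⟩ = 3.0487 ⇒ Δp = 1.7461.
Δx·Δp = 0.50085.

0.501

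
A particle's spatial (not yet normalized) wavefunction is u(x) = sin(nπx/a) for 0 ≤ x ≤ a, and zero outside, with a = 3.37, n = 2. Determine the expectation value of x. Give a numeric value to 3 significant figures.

1.69

⟨x⟩ = ∫ x·|u|² dx / ∫|u|² dx (integrals over the domain).
With sin²θ = (1 − cos2θ)/2 on 0 ≤ x ≤ a: ∫sin²(nπx/a) dx = a/2, ∫x·sin²(nπx/a) dx = a²/4, ∫x²·sin²(nπx/a) dx = a³·(1/6 − 1/(4n²π²)); higher powers xᵏ the same way, integrating xᵏ·cos(2nπx/a) by parts.
State is unnormalized: ∫|u|² dx = 1.6850, and ∫u*·x·u dx = 2.8392, so ⟨x⟩ = 2.8392 / 1.6850.
⟨x⟩ = 1.6850.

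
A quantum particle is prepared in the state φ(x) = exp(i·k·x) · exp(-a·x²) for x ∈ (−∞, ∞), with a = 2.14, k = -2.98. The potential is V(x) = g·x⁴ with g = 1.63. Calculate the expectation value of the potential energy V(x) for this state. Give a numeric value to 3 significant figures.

⟨V⟩ = ∫ V(x)·|φ|² dx / ∫|φ|² dx.
Gaussian moments: ∫x^(2j)·e^(−2ax²) dx = (2j−1)!!/(4a)^j · √(π/(2a)), odd powers integrate to 0; here √(π/(2a)) = 0.85675.
State is unnormalized: ∫|φ|² dx = 0.85675, and ∫φ*·V(x)·φ dx = 0.057176, so ⟨V⟩ = 0.057176 / 0.85675.
⟨V⟩ = 0.066736.

0.0667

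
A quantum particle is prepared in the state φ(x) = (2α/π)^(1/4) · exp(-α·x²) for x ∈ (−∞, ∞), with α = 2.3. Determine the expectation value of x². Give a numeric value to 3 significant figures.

⟨x²⟩ = ∫ x²·|φ|² dx (integrals over the domain).
Gaussian moments: ∫x^(2j)·e^(−2αx²) dx = (2j−1)!!/(4α)^j · √(π/(2α)), odd powers integrate to 0; here √(π/(2α)) = 0.82641.
⟨x²⟩ = 0.10870.

0.109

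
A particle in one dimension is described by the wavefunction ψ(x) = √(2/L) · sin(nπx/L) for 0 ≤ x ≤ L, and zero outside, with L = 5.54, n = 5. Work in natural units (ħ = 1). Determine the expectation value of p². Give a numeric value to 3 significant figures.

p² ψ = −ħ² d²ψ/dx²; ⟨p²⟩ = −ħ² ∫ ψ*·ψ'' dx.
d/dx sin(nπx/L) = (nπ/L)·cos(nπx/L) and d²/dx² sin(nπx/L) = −(nπ/L)²·sin(nπx/L); on 0 ≤ x ≤ L, ∫sin²(nπx/L) dx = L/2 and ∫sin(nπx/L)·cos(nπx/L) dx = 0.
⟨p²⟩ = 8.0393.

8.04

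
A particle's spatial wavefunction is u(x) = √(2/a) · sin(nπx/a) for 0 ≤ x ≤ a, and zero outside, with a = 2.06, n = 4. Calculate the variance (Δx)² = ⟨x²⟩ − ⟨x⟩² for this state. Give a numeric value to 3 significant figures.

0.340

Compute ⟨x⟩ and ⟨x²⟩ separately, then (Δx)² = ⟨x²⟩ − ⟨x⟩².
With sin²θ = (1 − cos2θ)/2 on 0 ≤ x ≤ a: ∫sin²(nπx/a) dx = a/2, ∫x·sin²(nπx/a) dx = a²/4, ∫x²·sin²(nπx/a) dx = a³·(1/6 − 1/(4n²π²)); higher powers xᵏ the same way, integrating xᵏ·cos(2nπx/a) by parts.
⟨x⟩ = 1.0300 and ⟨x²⟩ = 1.4011.
(Δx)² = 1.4011 − (1.0300)² = 0.34020.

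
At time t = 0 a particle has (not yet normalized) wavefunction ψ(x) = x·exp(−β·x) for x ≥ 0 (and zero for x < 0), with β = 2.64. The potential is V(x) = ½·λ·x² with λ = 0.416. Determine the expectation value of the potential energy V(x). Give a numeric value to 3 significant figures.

⟨V⟩ = ∫ V(x)·|ψ|² dx / ∫|ψ|² dx.
Every integrand reduces to terms xʲ·e^(−2βx) on [0, ∞); use ∫₀^∞ xʲ·e^(−2βx) dx = j!/(2β)^(j+1).
State is unnormalized: ∫|ψ|² dx = 0.013587, and ∫ψ*·V(x)·ψ dx = 0.0012165, so ⟨V⟩ = 0.0012165 / 0.013587.
⟨V⟩ = 0.089532.

0.0895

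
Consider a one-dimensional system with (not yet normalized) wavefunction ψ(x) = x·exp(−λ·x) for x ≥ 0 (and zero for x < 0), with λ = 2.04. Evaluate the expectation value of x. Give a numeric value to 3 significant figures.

0.735

⟨x⟩ = ∫ x·|ψ|² dx / ∫|ψ|² dx (integrals over the domain).
Every integrand reduces to terms xʲ·e^(−2λx) on [0, ∞); use ∫₀^∞ xʲ·e^(−2λx) dx = j!/(2λ)^(j+1).
State is unnormalized: ∫|ψ|² dx = 0.029448, and ∫ψ*·x·ψ dx = 0.021653, so ⟨x⟩ = 0.021653 / 0.029448.
⟨x⟩ = 0.73529.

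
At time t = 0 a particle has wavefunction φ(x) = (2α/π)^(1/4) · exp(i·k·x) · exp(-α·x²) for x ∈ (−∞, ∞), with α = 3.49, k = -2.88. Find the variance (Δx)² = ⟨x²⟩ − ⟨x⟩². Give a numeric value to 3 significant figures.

0.0716

Compute ⟨x⟩ and ⟨x²⟩ separately, then (Δx)² = ⟨x²⟩ − ⟨x⟩².
Gaussian moments: ∫x^(2j)·e^(−2αx²) dx = (2j−1)!!/(4α)^j · √(π/(2α)), odd powers integrate to 0; here √(π/(2α)) = 0.67088.
⟨x⟩ = 0.0000 and ⟨x²⟩ = 0.071633.
(Δx)² = 0.071633 − (0.0000)² = 0.071633.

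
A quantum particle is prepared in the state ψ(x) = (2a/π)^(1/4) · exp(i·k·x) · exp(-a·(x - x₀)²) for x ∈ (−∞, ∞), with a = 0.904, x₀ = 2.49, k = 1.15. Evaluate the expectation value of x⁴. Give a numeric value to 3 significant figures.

49.0

⟨x⁴⟩ = ∫ x⁴·|ψ|² dx (integrals over the domain).
Gaussian moments (u = x − x₀): ∫u^(2j)·e^(−2au²) du = (2j−1)!!/(4a)^j · √(π/(2a)), odd powers integrate to 0; here √(π/(2a)) = 1.3182.
⟨x⁴⟩ = 48.958.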